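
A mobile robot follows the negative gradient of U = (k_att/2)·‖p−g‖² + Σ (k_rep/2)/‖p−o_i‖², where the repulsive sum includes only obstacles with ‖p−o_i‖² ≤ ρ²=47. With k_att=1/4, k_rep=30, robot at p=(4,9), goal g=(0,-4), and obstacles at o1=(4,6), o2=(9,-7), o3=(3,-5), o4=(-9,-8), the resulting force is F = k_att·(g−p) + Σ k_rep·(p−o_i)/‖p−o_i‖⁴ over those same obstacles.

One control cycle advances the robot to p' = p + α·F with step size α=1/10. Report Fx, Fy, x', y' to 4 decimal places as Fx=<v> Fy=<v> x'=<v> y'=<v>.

F_att = 1/4·(g−p) = 1/4·(-4,-13) = (-1.0000,-3.2500)
o1: d²=9 ≤ ρ²=47; F_rep = 30·(0,3)/9² = (0.0000,1.1111)
o2: d²=281 > ρ²=47 → inactive
o3: d²=197 > ρ²=47 → inactive
o4: d²=458 > ρ²=47 → inactive
F = F_att + ΣF_rep = (-1.0000,-2.1389)
p' = p + 1/10·F = (3.9000,8.7861)

Fx=-1.0000 Fy=-2.1389 x'=3.9000 y'=8.7861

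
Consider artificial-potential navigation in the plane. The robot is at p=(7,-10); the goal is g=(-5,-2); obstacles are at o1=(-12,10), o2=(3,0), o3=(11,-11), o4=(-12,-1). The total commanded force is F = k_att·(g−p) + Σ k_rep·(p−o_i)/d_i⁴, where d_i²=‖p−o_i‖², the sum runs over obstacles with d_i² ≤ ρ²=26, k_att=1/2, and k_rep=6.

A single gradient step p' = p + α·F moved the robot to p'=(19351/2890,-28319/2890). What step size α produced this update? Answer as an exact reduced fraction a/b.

α = 1/20

F_att = 1/2·(g−p) = 1/2·(-12,8) = (-6.0000,4.0000)
o1: d²=761 > ρ²=26 → inactive
o2: d²=116 > ρ²=26 → inactive
o3: d²=17 ≤ ρ²=26; F_rep = 6·(-4,1)/17² = (-0.0830,0.0208)
o4: d²=442 > ρ²=26 → inactive
F = F_att + ΣF_rep = (-6.0830,4.0208)
Δp = p'−p = (-0.3042,0.2010); α = Δx/Fx = (-879/2890) / (-1758/289) = 1/20
check: Δy/Fy = (581/2890) / (1162/289) = 1/20 ✓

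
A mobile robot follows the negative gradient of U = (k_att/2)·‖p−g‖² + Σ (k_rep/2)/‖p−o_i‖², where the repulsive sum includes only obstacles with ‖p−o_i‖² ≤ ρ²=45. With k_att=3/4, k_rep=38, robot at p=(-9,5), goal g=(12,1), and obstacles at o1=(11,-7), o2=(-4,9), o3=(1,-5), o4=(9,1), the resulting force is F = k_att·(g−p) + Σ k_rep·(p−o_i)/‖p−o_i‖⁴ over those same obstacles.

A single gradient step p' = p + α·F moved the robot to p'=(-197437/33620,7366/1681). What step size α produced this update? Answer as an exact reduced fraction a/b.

F_att = 3/4·(g−p) = 3/4·(21,-4) = (15.7500,-3.0000)
o1: d²=544 > ρ²=45 → inactive
o2: d²=41 ≤ ρ²=45; F_rep = 38·(-5,-4)/41² = (-0.1130,-0.0904)
o3: d²=200 > ρ²=45 → inactive
o4: d²=340 > ρ²=45 → inactive
F = F_att + ΣF_rep = (15.6370,-3.0904)
Δp = p'−p = (3.1274,-0.6181); α = Δx/Fx = (105143/33620) / (105143/6724) = 1/5
check: Δy/Fy = (-1039/1681) / (-5195/1681) = 1/5 ✓

α = 1/5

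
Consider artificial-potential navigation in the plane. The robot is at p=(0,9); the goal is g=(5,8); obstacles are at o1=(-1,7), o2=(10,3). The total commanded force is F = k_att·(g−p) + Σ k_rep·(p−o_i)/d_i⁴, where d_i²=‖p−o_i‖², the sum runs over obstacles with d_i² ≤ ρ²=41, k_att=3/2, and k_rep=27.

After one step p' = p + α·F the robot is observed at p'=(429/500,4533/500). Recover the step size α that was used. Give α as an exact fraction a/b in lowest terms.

α = 1/10

F_att = 3/2·(g−p) = 3/2·(5,-1) = (7.5000,-1.5000)
o1: d²=5 ≤ ρ²=41; F_rep = 27·(1,2)/5² = (1.0800,2.1600)
o2: d²=136 > ρ²=41 → inactive
F = F_att + ΣF_rep = (8.5800,0.6600)
Δp = p'−p = (0.8580,0.0660); α = Δx/Fx = (429/500) / (429/50) = 1/10
check: Δy/Fy = (33/500) / (33/50) = 1/10 ✓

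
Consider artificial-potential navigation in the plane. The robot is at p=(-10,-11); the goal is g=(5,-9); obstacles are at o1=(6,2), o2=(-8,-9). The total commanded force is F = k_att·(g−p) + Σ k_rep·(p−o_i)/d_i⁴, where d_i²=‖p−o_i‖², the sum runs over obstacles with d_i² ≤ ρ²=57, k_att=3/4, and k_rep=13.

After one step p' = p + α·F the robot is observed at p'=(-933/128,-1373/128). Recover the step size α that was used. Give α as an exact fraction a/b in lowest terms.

α = 1/4

F_att = 3/4·(g−p) = 3/4·(15,2) = (11.2500,1.5000)
o1: d²=425 > ρ²=57 → inactive
o2: d²=8 ≤ ρ²=57; F_rep = 13·(-2,-2)/8² = (-0.4062,-0.4062)
F = F_att + ΣF_rep = (10.8438,1.0938)
Δp = p'−p = (2.7109,0.2734); α = Δx/Fx = (347/128) / (347/32) = 1/4
check: Δy/Fy = (35/128) / (35/32) = 1/4 ✓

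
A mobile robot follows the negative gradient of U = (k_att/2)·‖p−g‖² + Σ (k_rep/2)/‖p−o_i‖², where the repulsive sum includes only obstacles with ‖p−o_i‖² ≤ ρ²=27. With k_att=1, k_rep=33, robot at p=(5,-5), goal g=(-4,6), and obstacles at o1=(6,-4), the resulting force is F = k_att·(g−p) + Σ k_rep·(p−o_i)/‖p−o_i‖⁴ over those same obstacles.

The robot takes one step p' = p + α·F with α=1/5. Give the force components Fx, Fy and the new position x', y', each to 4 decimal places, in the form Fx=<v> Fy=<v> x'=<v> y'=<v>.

Fx=-17.2500 Fy=2.7500 x'=1.5500 y'=-4.4500

F_att = 1·(g−p) = 1·(-9,11) = (-9.0000,11.0000)
o1: d²=2 ≤ ρ²=27; F_rep = 33·(-1,-1)/2² = (-8.2500,-8.2500)
F = F_att + ΣF_rep = (-17.2500,2.7500)
p' = p + 1/5·F = (1.5500,-4.4500)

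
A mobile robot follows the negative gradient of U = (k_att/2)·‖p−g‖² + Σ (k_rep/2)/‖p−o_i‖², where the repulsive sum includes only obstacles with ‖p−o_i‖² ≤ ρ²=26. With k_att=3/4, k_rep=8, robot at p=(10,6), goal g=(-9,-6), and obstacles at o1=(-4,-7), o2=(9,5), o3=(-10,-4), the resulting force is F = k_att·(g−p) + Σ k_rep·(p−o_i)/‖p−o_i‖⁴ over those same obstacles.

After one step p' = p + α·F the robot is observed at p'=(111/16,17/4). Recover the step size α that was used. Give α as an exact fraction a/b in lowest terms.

α = 1/4

F_att = 3/4·(g−p) = 3/4·(-19,-12) = (-14.2500,-9.0000)
o1: d²=365 > ρ²=26 → inactive
o2: d²=2 ≤ ρ²=26; F_rep = 8·(1,1)/2² = (2.0000,2.0000)
o3: d²=500 > ρ²=26 → inactive
F = F_att + ΣF_rep = (-12.2500,-7.0000)
Δp = p'−p = (-3.0625,-1.7500); α = Δx/Fx = (-49/16) / (-49/4) = 1/4
check: Δy/Fy = (-7/4) / (-7) = 1/4 ✓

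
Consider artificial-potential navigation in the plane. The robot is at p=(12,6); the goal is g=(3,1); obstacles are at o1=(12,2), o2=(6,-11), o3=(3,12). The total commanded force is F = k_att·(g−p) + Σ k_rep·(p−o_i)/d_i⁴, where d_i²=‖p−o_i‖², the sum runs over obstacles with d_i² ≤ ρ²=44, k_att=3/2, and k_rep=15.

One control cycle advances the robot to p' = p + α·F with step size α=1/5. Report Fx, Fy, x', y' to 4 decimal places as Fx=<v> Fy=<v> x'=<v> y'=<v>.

Fx=-13.5000 Fy=-7.2656 x'=9.3000 y'=4.5469

F_att = 3/2·(g−p) = 3/2·(-9,-5) = (-13.5000,-7.5000)
o1: d²=16 ≤ ρ²=44; F_rep = 15·(0,4)/16² = (0.0000,0.2344)
o2: d²=325 > ρ²=44 → inactive
o3: d²=117 > ρ²=44 → inactive
F = F_att + ΣF_rep = (-13.5000,-7.2656)
p' = p + 1/5·F = (9.3000,4.5469)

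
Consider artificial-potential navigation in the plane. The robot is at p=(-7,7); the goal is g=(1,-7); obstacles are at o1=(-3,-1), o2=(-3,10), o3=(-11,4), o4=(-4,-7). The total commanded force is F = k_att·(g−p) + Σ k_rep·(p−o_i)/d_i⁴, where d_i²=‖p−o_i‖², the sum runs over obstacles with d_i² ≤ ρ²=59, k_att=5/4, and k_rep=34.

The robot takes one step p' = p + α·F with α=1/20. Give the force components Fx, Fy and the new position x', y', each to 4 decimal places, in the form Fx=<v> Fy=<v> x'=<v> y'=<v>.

Fx=10.0000 Fy=-17.5000 x'=-6.5000 y'=6.1250

F_att = 5/4·(g−p) = 5/4·(8,-14) = (10.0000,-17.5000)
o1: d²=80 > ρ²=59 → inactive
o2: d²=25 ≤ ρ²=59; F_rep = 34·(-4,-3)/25² = (-0.2176,-0.1632)
o3: d²=25 ≤ ρ²=59; F_rep = 34·(4,3)/25² = (0.2176,0.1632)
o4: d²=205 > ρ²=59 → inactive
F = F_att + ΣF_rep = (10.0000,-17.5000)
p' = p + 1/20·F = (-6.5000,6.1250)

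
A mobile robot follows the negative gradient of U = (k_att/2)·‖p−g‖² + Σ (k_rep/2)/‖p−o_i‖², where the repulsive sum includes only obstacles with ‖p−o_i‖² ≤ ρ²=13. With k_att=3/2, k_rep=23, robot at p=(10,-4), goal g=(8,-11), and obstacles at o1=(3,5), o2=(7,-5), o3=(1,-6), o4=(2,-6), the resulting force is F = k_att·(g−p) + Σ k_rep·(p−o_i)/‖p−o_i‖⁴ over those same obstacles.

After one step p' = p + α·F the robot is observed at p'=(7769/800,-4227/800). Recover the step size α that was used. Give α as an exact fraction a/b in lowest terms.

α = 1/8

F_att = 3/2·(g−p) = 3/2·(-2,-7) = (-3.0000,-10.5000)
o1: d²=130 > ρ²=13 → inactive
o2: d²=10 ≤ ρ²=13; F_rep = 23·(3,1)/10² = (0.6900,0.2300)
o3: d²=85 > ρ²=13 → inactive
o4: d²=68 > ρ²=13 → inactive
F = F_att + ΣF_rep = (-2.3100,-10.2700)
Δp = p'−p = (-0.2888,-1.2837); α = Δx/Fx = (-231/800) / (-231/100) = 1/8
check: Δy/Fy = (-1027/800) / (-1027/100) = 1/8 ✓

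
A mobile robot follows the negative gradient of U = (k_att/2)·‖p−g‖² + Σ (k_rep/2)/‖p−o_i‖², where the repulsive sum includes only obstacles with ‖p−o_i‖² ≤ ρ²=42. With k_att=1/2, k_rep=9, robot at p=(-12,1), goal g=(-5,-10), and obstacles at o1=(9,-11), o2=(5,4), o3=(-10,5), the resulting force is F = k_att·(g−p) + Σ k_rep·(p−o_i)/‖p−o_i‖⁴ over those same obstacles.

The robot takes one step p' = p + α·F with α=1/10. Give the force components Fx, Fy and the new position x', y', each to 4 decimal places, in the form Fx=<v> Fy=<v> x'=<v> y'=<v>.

Fx=3.4550 Fy=-5.5900 x'=-11.6545 y'=0.4410

F_att = 1/2·(g−p) = 1/2·(7,-11) = (3.5000,-5.5000)
o1: d²=585 > ρ²=42 → inactive
o2: d²=298 > ρ²=42 → inactive
o3: d²=20 ≤ ρ²=42; F_rep = 9·(-2,-4)/20² = (-0.0450,-0.0900)
F = F_att + ΣF_rep = (3.4550,-5.5900)
p' = p + 1/10·F = (-11.6545,0.4410)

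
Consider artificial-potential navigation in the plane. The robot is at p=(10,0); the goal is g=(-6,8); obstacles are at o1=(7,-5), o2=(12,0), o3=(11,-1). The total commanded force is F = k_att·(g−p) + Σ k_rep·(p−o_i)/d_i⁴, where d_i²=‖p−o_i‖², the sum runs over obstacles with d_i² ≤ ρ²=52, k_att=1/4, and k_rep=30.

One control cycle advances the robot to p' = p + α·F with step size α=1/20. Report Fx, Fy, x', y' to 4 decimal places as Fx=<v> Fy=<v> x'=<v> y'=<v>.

Fx=-15.1721 Fy=9.6298 x'=9.2414 y'=0.4815

F_att = 1/4·(g−p) = 1/4·(-16,8) = (-4.0000,2.0000)
o1: d²=34 ≤ ρ²=52; F_rep = 30·(3,5)/34² = (0.0779,0.1298)
o2: d²=4 ≤ ρ²=52; F_rep = 30·(-2,0)/4² = (-3.7500,0.0000)
o3: d²=2 ≤ ρ²=52; F_rep = 30·(-1,1)/2² = (-7.5000,7.5000)
F = F_att + ΣF_rep = (-15.1721,9.6298)
p' = p + 1/20·F = (9.2414,0.4815)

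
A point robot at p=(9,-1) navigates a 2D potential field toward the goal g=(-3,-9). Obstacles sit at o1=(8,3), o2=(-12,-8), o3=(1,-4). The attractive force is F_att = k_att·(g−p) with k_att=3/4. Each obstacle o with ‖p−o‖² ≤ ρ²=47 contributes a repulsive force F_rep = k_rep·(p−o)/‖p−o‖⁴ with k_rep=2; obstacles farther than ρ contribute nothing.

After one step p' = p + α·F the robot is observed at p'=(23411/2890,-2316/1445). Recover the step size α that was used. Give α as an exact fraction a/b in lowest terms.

F_att = 3/4·(g−p) = 3/4·(-12,-8) = (-9.0000,-6.0000)
o1: d²=17 ≤ ρ²=47; F_rep = 2·(1,-4)/17² = (0.0069,-0.0277)
o2: d²=490 > ρ²=47 → inactive
o3: d²=73 > ρ²=47 → inactive
F = F_att + ΣF_rep = (-8.9931,-6.0277)
Δp = p'−p = (-0.8993,-0.6028); α = Δx/Fx = (-2599/2890) / (-2599/289) = 1/10
check: Δy/Fy = (-871/1445) / (-1742/289) = 1/10 ✓

α = 1/10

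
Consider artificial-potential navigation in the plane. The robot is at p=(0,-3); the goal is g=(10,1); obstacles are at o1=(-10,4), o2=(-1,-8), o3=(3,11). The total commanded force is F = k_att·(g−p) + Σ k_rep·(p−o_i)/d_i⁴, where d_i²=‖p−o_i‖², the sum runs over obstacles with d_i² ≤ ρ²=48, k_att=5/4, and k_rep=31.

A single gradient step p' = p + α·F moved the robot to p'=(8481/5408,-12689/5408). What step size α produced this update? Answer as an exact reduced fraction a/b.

α = 1/8

F_att = 5/4·(g−p) = 5/4·(10,4) = (12.5000,5.0000)
o1: d²=149 > ρ²=48 → inactive
o2: d²=26 ≤ ρ²=48; F_rep = 31·(1,5)/26² = (0.0459,0.2293)
o3: d²=205 > ρ²=48 → inactive
F = F_att + ΣF_rep = (12.5459,5.2293)
Δp = p'−p = (1.5682,0.6537); α = Δx/Fx = (8481/5408) / (8481/676) = 1/8
check: Δy/Fy = (3535/5408) / (3535/676) = 1/8 ✓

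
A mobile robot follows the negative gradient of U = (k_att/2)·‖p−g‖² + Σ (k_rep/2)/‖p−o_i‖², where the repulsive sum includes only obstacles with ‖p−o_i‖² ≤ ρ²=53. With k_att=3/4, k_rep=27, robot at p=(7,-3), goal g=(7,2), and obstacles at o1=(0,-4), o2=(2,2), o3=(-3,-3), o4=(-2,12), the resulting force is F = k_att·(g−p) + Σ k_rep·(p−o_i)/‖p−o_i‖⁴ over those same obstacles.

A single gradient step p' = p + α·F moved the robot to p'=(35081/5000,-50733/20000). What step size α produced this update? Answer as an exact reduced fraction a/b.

α = 1/8

F_att = 3/4·(g−p) = 3/4·(0,5) = (0.0000,3.7500)
o1: d²=50 ≤ ρ²=53; F_rep = 27·(7,1)/50² = (0.0756,0.0108)
o2: d²=50 ≤ ρ²=53; F_rep = 27·(5,-5)/50² = (0.0540,-0.0540)
o3: d²=100 > ρ²=53 → inactive
o4: d²=306 > ρ²=53 → inactive
F = F_att + ΣF_rep = (0.1296,3.7068)
Δp = p'−p = (0.0162,0.4633); α = Δx/Fx = (81/5000) / (81/625) = 1/8
check: Δy/Fy = (9267/20000) / (9267/2500) = 1/8 ✓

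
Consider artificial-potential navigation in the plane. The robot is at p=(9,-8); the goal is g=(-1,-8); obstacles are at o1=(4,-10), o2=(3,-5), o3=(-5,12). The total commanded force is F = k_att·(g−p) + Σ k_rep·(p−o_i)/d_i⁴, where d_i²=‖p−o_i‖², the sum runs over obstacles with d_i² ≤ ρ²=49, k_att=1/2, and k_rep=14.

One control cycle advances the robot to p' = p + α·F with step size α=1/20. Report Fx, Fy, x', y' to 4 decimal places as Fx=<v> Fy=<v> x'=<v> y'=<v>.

Fx=-4.8753 Fy=0.0126 x'=8.7562 y'=-7.9994

F_att = 1/2·(g−p) = 1/2·(-10,0) = (-5.0000,0.0000)
o1: d²=29 ≤ ρ²=49; F_rep = 14·(5,2)/29² = (0.0832,0.0333)
o2: d²=45 ≤ ρ²=49; F_rep = 14·(6,-3)/45² = (0.0415,-0.0207)
o3: d²=596 > ρ²=49 → inactive
F = F_att + ΣF_rep = (-4.8753,0.0126)
p' = p + 1/20·F = (8.7562,-7.9994)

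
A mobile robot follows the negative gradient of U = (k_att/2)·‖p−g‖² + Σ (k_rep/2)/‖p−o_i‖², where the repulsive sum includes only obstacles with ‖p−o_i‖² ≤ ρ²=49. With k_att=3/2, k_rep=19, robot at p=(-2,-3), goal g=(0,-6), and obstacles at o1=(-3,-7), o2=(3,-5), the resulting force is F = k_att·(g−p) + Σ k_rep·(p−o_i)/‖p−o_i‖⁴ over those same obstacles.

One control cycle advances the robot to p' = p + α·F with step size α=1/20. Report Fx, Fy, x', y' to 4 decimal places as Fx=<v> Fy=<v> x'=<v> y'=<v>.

F_att = 3/2·(g−p) = 3/2·(2,-3) = (3.0000,-4.5000)
o1: d²=17 ≤ ρ²=49; F_rep = 19·(1,4)/17² = (0.0657,0.2630)
o2: d²=29 ≤ ρ²=49; F_rep = 19·(-5,2)/29² = (-0.1130,0.0452)
F = F_att + ΣF_rep = (2.9528,-4.1918)
p' = p + 1/20·F = (-1.8524,-3.2096)

Fx=2.9528 Fy=-4.1918 x'=-1.8524 y'=-3.2096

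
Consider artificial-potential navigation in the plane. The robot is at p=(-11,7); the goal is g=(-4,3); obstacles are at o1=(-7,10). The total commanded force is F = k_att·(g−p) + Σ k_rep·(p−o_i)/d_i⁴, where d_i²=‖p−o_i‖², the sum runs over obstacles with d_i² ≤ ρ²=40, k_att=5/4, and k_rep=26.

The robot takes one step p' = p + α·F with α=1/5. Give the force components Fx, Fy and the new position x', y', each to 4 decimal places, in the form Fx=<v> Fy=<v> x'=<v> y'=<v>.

F_att = 5/4·(g−p) = 5/4·(7,-4) = (8.7500,-5.0000)
o1: d²=25 ≤ ρ²=40; F_rep = 26·(-4,-3)/25² = (-0.1664,-0.1248)
F = F_att + ΣF_rep = (8.5836,-5.1248)
p' = p + 1/5·F = (-9.2833,5.9750)

Fx=8.5836 Fy=-5.1248 x'=-9.2833 y'=5.9750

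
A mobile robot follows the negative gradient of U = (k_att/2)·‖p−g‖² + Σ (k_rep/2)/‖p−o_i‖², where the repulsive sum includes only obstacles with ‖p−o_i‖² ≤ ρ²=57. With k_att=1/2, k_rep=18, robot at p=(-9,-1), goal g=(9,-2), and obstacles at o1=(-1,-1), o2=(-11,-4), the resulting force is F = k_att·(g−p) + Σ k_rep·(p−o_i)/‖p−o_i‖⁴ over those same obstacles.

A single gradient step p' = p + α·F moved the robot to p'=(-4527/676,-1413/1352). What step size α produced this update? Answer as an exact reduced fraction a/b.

F_att = 1/2·(g−p) = 1/2·(18,-1) = (9.0000,-0.5000)
o1: d²=64 > ρ²=57 → inactive
o2: d²=13 ≤ ρ²=57; F_rep = 18·(2,3)/13² = (0.2130,0.3195)
F = F_att + ΣF_rep = (9.2130,-0.1805)
Δp = p'−p = (2.3033,-0.0451); α = Δx/Fx = (1557/676) / (1557/169) = 1/4
check: Δy/Fy = (-61/1352) / (-61/338) = 1/4 ✓

α = 1/4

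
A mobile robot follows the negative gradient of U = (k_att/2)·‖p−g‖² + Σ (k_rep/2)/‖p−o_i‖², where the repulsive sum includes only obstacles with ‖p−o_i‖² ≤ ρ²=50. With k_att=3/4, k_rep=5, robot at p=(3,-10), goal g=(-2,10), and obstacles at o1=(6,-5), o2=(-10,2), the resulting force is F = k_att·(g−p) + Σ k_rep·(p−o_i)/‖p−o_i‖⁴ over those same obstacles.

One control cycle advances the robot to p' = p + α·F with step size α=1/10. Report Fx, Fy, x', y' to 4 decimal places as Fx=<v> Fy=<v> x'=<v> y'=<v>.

F_att = 3/4·(g−p) = 3/4·(-5,20) = (-3.7500,15.0000)
o1: d²=34 ≤ ρ²=50; F_rep = 5·(-3,-5)/34² = (-0.0130,-0.0216)
o2: d²=313 > ρ²=50 → inactive
F = F_att + ΣF_rep = (-3.7630,14.9784)
p' = p + 1/10·F = (2.6237,-8.5022)

Fx=-3.7630 Fy=14.9784 x'=2.6237 y'=-8.5022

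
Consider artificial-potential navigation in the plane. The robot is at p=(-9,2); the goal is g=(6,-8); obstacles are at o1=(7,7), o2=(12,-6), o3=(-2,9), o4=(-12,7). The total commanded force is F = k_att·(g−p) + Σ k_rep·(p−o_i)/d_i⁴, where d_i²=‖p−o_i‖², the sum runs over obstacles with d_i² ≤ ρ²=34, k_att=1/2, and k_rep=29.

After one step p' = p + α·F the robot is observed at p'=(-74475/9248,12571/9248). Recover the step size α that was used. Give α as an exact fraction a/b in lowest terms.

α = 1/8

F_att = 1/2·(g−p) = 1/2·(15,-10) = (7.5000,-5.0000)
o1: d²=281 > ρ²=34 → inactive
o2: d²=505 > ρ²=34 → inactive
o3: d²=98 > ρ²=34 → inactive
o4: d²=34 ≤ ρ²=34; F_rep = 29·(3,-5)/34² = (0.0753,-0.1254)
F = F_att + ΣF_rep = (7.5753,-5.1254)
Δp = p'−p = (0.9469,-0.6407); α = Δx/Fx = (8757/9248) / (8757/1156) = 1/8
check: Δy/Fy = (-5925/9248) / (-5925/1156) = 1/8 ✓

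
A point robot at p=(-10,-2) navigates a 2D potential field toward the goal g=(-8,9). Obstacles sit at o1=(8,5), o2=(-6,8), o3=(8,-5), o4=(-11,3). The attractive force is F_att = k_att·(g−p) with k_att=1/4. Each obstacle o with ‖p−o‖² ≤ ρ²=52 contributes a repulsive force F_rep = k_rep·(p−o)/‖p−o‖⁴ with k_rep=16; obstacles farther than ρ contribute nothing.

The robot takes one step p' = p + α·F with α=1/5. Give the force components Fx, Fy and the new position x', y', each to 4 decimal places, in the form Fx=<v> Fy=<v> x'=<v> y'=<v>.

F_att = 1/4·(g−p) = 1/4·(2,11) = (0.5000,2.7500)
o1: d²=373 > ρ²=52 → inactive
o2: d²=116 > ρ²=52 → inactive
o3: d²=333 > ρ²=52 → inactive
o4: d²=26 ≤ ρ²=52; F_rep = 16·(1,-5)/26² = (0.0237,-0.1183)
F = F_att + ΣF_rep = (0.5237,2.6317)
p' = p + 1/5·F = (-9.8953,-1.4737)

Fx=0.5237 Fy=2.6317 x'=-9.8953 y'=-1.4737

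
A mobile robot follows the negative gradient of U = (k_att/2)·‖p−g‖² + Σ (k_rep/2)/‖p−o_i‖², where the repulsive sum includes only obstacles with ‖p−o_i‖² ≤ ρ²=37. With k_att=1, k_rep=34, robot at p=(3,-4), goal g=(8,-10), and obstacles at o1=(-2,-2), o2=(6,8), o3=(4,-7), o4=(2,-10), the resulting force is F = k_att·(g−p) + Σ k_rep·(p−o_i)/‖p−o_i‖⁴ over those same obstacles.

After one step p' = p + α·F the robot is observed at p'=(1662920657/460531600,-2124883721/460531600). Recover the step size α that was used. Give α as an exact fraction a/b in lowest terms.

F_att = 1·(g−p) = 1·(5,-6) = (5.0000,-6.0000)
o1: d²=29 ≤ ρ²=37; F_rep = 34·(5,-2)/29² = (0.2021,-0.0809)
o2: d²=153 > ρ²=37 → inactive
o3: d²=10 ≤ ρ²=37; F_rep = 34·(-1,3)/10² = (-0.3400,1.0200)
o4: d²=37 ≤ ρ²=37; F_rep = 34·(1,6)/37² = (0.0248,0.1490)
F = F_att + ΣF_rep = (4.8870,-4.9118)
Δp = p'−p = (0.6109,-0.6140); α = Δx/Fx = (281325857/460531600) / (281325857/57566450) = 1/8
check: Δy/Fy = (-282757321/460531600) / (-282757321/57566450) = 1/8 ✓

α = 1/8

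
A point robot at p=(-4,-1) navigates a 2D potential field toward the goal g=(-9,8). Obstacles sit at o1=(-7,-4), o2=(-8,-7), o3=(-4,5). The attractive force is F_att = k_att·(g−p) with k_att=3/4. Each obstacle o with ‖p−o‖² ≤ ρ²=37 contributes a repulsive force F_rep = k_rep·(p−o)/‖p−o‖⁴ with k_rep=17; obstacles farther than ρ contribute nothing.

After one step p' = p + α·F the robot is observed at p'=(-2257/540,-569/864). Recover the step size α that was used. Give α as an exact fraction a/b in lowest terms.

α = 1/20

F_att = 3/4·(g−p) = 3/4·(-5,9) = (-3.7500,6.7500)
o1: d²=18 ≤ ρ²=37; F_rep = 17·(3,3)/18² = (0.1574,0.1574)
o2: d²=52 > ρ²=37 → inactive
o3: d²=36 ≤ ρ²=37; F_rep = 17·(0,-6)/36² = (0.0000,-0.0787)
F = F_att + ΣF_rep = (-3.5926,6.8287)
Δp = p'−p = (-0.1796,0.3414); α = Δx/Fx = (-97/540) / (-97/27) = 1/20
check: Δy/Fy = (295/864) / (1475/216) = 1/20 ✓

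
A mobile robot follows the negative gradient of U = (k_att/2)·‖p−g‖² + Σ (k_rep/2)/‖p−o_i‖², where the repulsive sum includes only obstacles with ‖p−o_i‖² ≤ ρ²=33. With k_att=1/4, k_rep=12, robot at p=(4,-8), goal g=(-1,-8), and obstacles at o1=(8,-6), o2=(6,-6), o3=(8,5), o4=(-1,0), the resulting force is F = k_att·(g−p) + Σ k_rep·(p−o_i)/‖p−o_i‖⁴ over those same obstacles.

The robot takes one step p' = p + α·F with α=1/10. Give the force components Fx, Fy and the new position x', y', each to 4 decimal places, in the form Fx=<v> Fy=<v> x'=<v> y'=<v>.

F_att = 1/4·(g−p) = 1/4·(-5,0) = (-1.2500,0.0000)
o1: d²=20 ≤ ρ²=33; F_rep = 12·(-4,-2)/20² = (-0.1200,-0.0600)
o2: d²=8 ≤ ρ²=33; F_rep = 12·(-2,-2)/8² = (-0.3750,-0.3750)
o3: d²=185 > ρ²=33 → inactive
o4: d²=89 > ρ²=33 → inactive
F = F_att + ΣF_rep = (-1.7450,-0.4350)
p' = p + 1/10·F = (3.8255,-8.0435)

Fx=-1.7450 Fy=-0.4350 x'=3.8255 y'=-8.0435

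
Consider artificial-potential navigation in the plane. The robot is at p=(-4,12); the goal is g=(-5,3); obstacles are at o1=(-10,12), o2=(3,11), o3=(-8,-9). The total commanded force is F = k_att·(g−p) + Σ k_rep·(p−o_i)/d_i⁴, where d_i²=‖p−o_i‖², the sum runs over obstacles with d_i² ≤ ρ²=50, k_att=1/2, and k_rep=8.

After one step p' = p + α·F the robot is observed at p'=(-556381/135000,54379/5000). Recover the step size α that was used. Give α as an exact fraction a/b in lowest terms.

F_att = 1/2·(g−p) = 1/2·(-1,-9) = (-0.5000,-4.5000)
o1: d²=36 ≤ ρ²=50; F_rep = 8·(6,0)/36² = (0.0370,0.0000)
o2: d²=50 ≤ ρ²=50; F_rep = 8·(-7,1)/50² = (-0.0224,0.0032)
o3: d²=457 > ρ²=50 → inactive
F = F_att + ΣF_rep = (-0.4854,-4.4968)
Δp = p'−p = (-0.1213,-1.1242); α = Δx/Fx = (-16381/135000) / (-16381/33750) = 1/4
check: Δy/Fy = (-5621/5000) / (-5621/1250) = 1/4 ✓

α = 1/4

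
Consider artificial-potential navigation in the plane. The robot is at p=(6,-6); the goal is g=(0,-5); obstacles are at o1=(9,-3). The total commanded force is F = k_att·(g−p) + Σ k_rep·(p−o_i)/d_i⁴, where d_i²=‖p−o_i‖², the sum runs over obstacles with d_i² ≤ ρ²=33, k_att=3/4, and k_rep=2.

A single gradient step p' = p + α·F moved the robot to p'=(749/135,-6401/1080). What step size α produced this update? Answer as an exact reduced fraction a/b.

F_att = 3/4·(g−p) = 3/4·(-6,1) = (-4.5000,0.7500)
o1: d²=18 ≤ ρ²=33; F_rep = 2·(-3,-3)/18² = (-0.0185,-0.0185)
F = F_att + ΣF_rep = (-4.5185,0.7315)
Δp = p'−p = (-0.4519,0.0731); α = Δx/Fx = (-61/135) / (-122/27) = 1/10
check: Δy/Fy = (79/1080) / (79/108) = 1/10 ✓

α = 1/10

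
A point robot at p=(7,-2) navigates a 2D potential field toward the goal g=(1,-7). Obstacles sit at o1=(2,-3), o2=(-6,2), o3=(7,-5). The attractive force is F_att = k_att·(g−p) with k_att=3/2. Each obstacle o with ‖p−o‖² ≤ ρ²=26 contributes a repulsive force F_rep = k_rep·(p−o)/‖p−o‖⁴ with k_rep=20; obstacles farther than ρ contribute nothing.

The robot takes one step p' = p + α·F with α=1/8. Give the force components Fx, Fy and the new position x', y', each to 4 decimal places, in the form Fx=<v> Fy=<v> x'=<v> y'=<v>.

F_att = 3/2·(g−p) = 3/2·(-6,-5) = (-9.0000,-7.5000)
o1: d²=26 ≤ ρ²=26; F_rep = 20·(5,1)/26² = (0.1479,0.0296)
o2: d²=185 > ρ²=26 → inactive
o3: d²=9 ≤ ρ²=26; F_rep = 20·(0,3)/9² = (0.0000,0.7407)
F = F_att + ΣF_rep = (-8.8521,-6.7297)
p' = p + 1/8·F = (5.8935,-2.8412)

Fx=-8.8521 Fy=-6.7297 x'=5.8935 y'=-2.8412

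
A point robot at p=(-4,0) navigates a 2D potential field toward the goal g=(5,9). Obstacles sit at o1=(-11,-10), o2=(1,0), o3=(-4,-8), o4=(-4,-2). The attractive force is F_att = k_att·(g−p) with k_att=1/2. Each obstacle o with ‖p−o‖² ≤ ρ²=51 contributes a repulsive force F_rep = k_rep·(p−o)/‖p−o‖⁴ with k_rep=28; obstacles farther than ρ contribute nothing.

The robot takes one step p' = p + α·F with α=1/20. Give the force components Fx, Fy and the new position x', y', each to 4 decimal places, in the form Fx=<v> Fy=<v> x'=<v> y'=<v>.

F_att = 1/2·(g−p) = 1/2·(9,9) = (4.5000,4.5000)
o1: d²=149 > ρ²=51 → inactive
o2: d²=25 ≤ ρ²=51; F_rep = 28·(-5,0)/25² = (-0.2240,0.0000)
o3: d²=64 > ρ²=51 → inactive
o4: d²=4 ≤ ρ²=51; F_rep = 28·(0,2)/4² = (0.0000,3.5000)
F = F_att + ΣF_rep = (4.2760,8.0000)
p' = p + 1/20·F = (-3.7862,0.4000)

Fx=4.2760 Fy=8.0000 x'=-3.7862 y'=0.4000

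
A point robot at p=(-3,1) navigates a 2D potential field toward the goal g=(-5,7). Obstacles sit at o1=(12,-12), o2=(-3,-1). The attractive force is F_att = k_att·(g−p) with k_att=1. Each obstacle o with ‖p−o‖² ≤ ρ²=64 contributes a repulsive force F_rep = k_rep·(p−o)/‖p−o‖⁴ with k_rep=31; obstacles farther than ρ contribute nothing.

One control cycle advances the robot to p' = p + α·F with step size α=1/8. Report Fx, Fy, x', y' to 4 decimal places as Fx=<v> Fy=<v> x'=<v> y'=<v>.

Fx=-2.0000 Fy=9.8750 x'=-3.2500 y'=2.2344

F_att = 1·(g−p) = 1·(-2,6) = (-2.0000,6.0000)
o1: d²=394 > ρ²=64 → inactive
o2: d²=4 ≤ ρ²=64; F_rep = 31·(0,2)/4² = (0.0000,3.8750)
F = F_att + ΣF_rep = (-2.0000,9.8750)
p' = p + 1/8·F = (-3.2500,2.2344)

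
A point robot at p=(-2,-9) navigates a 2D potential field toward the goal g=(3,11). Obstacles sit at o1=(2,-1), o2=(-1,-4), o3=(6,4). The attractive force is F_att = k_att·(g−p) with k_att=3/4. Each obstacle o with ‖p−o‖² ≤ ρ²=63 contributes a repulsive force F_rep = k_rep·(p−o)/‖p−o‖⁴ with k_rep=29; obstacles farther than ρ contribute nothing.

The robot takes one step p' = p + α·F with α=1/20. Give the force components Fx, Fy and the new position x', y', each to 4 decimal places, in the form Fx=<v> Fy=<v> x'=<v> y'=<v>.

Fx=3.7071 Fy=14.7855 x'=-1.8146 y'=-8.2607

F_att = 3/4·(g−p) = 3/4·(5,20) = (3.7500,15.0000)
o1: d²=80 > ρ²=63 → inactive
o2: d²=26 ≤ ρ²=63; F_rep = 29·(-1,-5)/26² = (-0.0429,-0.2145)
o3: d²=233 > ρ²=63 → inactive
F = F_att + ΣF_rep = (3.7071,14.7855)
p' = p + 1/20·F = (-1.8146,-8.2607)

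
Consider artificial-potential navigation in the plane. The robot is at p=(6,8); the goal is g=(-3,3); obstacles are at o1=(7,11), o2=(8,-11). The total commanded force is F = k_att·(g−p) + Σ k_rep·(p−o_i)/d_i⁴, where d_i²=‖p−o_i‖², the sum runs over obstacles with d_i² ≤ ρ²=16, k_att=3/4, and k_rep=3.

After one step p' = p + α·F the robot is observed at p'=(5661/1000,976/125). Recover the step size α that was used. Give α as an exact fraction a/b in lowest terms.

α = 1/20

F_att = 3/4·(g−p) = 3/4·(-9,-5) = (-6.7500,-3.7500)
o1: d²=10 ≤ ρ²=16; F_rep = 3·(-1,-3)/10² = (-0.0300,-0.0900)
o2: d²=365 > ρ²=16 → inactive
F = F_att + ΣF_rep = (-6.7800,-3.8400)
Δp = p'−p = (-0.3390,-0.1920); α = Δx/Fx = (-339/1000) / (-339/50) = 1/20
check: Δy/Fy = (-24/125) / (-96/25) = 1/20 ✓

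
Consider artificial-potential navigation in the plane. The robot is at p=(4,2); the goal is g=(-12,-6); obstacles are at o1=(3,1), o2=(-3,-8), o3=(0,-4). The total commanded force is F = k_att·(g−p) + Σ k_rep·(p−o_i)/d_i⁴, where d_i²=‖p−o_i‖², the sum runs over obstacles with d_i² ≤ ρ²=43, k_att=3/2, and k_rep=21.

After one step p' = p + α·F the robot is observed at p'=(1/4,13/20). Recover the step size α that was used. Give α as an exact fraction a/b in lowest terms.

α = 1/5

F_att = 3/2·(g−p) = 3/2·(-16,-8) = (-24.0000,-12.0000)
o1: d²=2 ≤ ρ²=43; F_rep = 21·(1,1)/2² = (5.2500,5.2500)
o2: d²=149 > ρ²=43 → inactive
o3: d²=52 > ρ²=43 → inactive
F = F_att + ΣF_rep = (-18.7500,-6.7500)
Δp = p'−p = (-3.7500,-1.3500); α = Δx/Fx = (-15/4) / (-75/4) = 1/5
check: Δy/Fy = (-27/20) / (-27/4) = 1/5 ✓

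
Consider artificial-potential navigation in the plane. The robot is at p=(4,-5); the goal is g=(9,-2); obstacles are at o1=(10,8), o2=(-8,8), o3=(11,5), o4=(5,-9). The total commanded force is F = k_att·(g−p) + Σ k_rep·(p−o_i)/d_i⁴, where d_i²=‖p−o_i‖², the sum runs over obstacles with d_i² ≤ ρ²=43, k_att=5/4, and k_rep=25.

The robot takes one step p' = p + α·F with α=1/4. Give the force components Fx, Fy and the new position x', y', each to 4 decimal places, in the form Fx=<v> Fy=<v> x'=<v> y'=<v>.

F_att = 5/4·(g−p) = 5/4·(5,3) = (6.2500,3.7500)
o1: d²=205 > ρ²=43 → inactive
o2: d²=313 > ρ²=43 → inactive
o3: d²=149 > ρ²=43 → inactive
o4: d²=17 ≤ ρ²=43; F_rep = 25·(-1,4)/17² = (-0.0865,0.3460)
F = F_att + ΣF_rep = (6.1635,4.0960)
p' = p + 1/4·F = (5.5409,-3.9760)

Fx=6.1635 Fy=4.0960 x'=5.5409 y'=-3.9760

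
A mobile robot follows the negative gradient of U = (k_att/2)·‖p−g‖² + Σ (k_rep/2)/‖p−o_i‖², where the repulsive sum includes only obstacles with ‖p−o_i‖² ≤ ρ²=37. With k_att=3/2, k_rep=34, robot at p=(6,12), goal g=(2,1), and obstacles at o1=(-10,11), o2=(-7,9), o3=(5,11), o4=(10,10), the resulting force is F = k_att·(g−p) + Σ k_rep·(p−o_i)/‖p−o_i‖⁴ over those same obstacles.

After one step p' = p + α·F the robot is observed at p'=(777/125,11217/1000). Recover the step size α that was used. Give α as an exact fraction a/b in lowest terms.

α = 1/10

F_att = 3/2·(g−p) = 3/2·(-4,-11) = (-6.0000,-16.5000)
o1: d²=257 > ρ²=37 → inactive
o2: d²=178 > ρ²=37 → inactive
o3: d²=2 ≤ ρ²=37; F_rep = 34·(1,1)/2² = (8.5000,8.5000)
o4: d²=20 ≤ ρ²=37; F_rep = 34·(-4,2)/20² = (-0.3400,0.1700)
F = F_att + ΣF_rep = (2.1600,-7.8300)
Δp = p'−p = (0.2160,-0.7830); α = Δx/Fx = (27/125) / (54/25) = 1/10
check: Δy/Fy = (-783/1000) / (-783/100) = 1/10 ✓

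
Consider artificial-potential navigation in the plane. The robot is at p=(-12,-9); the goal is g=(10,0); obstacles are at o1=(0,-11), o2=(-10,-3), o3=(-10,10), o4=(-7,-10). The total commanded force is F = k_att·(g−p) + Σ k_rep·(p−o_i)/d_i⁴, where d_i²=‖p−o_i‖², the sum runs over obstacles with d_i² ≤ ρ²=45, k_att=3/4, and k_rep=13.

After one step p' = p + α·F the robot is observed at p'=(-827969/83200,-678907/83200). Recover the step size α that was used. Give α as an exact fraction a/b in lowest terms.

α = 1/8

F_att = 3/4·(g−p) = 3/4·(22,9) = (16.5000,6.7500)
o1: d²=148 > ρ²=45 → inactive
o2: d²=40 ≤ ρ²=45; F_rep = 13·(-2,-6)/40² = (-0.0163,-0.0488)
o3: d²=365 > ρ²=45 → inactive
o4: d²=26 ≤ ρ²=45; F_rep = 13·(-5,1)/26² = (-0.0962,0.0192)
F = F_att + ΣF_rep = (16.3876,6.7205)
Δp = p'−p = (2.0484,0.8401); α = Δx/Fx = (170431/83200) / (170431/10400) = 1/8
check: Δy/Fy = (69893/83200) / (69893/10400) = 1/8 ✓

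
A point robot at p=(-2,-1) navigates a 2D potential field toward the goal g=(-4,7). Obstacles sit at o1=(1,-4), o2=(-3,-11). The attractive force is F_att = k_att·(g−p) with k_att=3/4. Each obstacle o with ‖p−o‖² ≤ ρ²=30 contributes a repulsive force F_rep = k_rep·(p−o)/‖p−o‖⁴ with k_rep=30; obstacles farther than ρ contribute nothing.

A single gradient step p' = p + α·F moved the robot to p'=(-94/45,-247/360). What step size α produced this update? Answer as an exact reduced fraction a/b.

α = 1/20

F_att = 3/4·(g−p) = 3/4·(-2,8) = (-1.5000,6.0000)
o1: d²=18 ≤ ρ²=30; F_rep = 30·(-3,3)/18² = (-0.2778,0.2778)
o2: d²=101 > ρ²=30 → inactive
F = F_att + ΣF_rep = (-1.7778,6.2778)
Δp = p'−p = (-0.0889,0.3139); α = Δx/Fx = (-4/45) / (-16/9) = 1/20
check: Δy/Fy = (113/360) / (113/18) = 1/20 ✓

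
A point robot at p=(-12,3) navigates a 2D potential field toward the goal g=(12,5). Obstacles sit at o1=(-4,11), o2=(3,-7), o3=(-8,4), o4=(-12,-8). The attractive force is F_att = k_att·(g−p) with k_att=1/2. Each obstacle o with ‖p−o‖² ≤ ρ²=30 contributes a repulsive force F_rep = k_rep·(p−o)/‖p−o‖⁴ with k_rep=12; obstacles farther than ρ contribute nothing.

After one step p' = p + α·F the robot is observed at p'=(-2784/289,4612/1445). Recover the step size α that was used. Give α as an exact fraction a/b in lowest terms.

α = 1/5

F_att = 1/2·(g−p) = 1/2·(24,2) = (12.0000,1.0000)
o1: d²=128 > ρ²=30 → inactive
o2: d²=325 > ρ²=30 → inactive
o3: d²=17 ≤ ρ²=30; F_rep = 12·(-4,-1)/17² = (-0.1661,-0.0415)
o4: d²=121 > ρ²=30 → inactive
F = F_att + ΣF_rep = (11.8339,0.9585)
Δp = p'−p = (2.3668,0.1917); α = Δx/Fx = (684/289) / (3420/289) = 1/5
check: Δy/Fy = (277/1445) / (277/289) = 1/5 ✓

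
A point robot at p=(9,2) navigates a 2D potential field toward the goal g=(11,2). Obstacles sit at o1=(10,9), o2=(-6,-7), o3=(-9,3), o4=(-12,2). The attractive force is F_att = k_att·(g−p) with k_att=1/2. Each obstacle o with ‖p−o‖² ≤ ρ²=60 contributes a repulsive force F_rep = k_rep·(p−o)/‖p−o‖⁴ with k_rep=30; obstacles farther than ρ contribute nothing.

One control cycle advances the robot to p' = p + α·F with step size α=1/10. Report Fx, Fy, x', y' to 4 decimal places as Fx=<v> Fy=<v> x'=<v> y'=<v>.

F_att = 1/2·(g−p) = 1/2·(2,0) = (1.0000,0.0000)
o1: d²=50 ≤ ρ²=60; F_rep = 30·(-1,-7)/50² = (-0.0120,-0.0840)
o2: d²=306 > ρ²=60 → inactive
o3: d²=325 > ρ²=60 → inactive
o4: d²=441 > ρ²=60 → inactive
F = F_att + ΣF_rep = (0.9880,-0.0840)
p' = p + 1/10·F = (9.0988,1.9916)

Fx=0.9880 Fy=-0.0840 x'=9.0988 y'=1.9916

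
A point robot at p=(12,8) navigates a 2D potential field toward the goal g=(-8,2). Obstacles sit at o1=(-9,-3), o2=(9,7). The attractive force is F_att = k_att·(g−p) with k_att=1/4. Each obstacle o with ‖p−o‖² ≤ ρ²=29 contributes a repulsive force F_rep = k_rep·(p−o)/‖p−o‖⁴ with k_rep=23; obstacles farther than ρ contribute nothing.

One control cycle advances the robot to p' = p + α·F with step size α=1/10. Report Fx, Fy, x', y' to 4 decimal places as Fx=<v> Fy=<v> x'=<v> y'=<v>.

F_att = 1/4·(g−p) = 1/4·(-20,-6) = (-5.0000,-1.5000)
o1: d²=562 > ρ²=29 → inactive
o2: d²=10 ≤ ρ²=29; F_rep = 23·(3,1)/10² = (0.6900,0.2300)
F = F_att + ΣF_rep = (-4.3100,-1.2700)
p' = p + 1/10·F = (11.5690,7.8730)

Fx=-4.3100 Fy=-1.2700 x'=11.5690 y'=7.8730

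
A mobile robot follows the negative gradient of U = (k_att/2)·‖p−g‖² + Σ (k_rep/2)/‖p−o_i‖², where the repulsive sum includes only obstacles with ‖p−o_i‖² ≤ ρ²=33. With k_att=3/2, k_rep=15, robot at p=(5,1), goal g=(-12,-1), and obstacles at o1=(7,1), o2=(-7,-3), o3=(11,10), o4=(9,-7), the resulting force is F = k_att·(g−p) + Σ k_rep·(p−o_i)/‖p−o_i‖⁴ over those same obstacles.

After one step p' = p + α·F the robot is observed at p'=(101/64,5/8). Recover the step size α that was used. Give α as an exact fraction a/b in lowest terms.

F_att = 3/2·(g−p) = 3/2·(-17,-2) = (-25.5000,-3.0000)
o1: d²=4 ≤ ρ²=33; F_rep = 15·(-2,0)/4² = (-1.8750,0.0000)
o2: d²=160 > ρ²=33 → inactive
o3: d²=117 > ρ²=33 → inactive
o4: d²=80 > ρ²=33 → inactive
F = F_att + ΣF_rep = (-27.3750,-3.0000)
Δp = p'−p = (-3.4219,-0.3750); α = Δx/Fx = (-219/64) / (-219/8) = 1/8
check: Δy/Fy = (-3/8) / (-3) = 1/8 ✓

α = 1/8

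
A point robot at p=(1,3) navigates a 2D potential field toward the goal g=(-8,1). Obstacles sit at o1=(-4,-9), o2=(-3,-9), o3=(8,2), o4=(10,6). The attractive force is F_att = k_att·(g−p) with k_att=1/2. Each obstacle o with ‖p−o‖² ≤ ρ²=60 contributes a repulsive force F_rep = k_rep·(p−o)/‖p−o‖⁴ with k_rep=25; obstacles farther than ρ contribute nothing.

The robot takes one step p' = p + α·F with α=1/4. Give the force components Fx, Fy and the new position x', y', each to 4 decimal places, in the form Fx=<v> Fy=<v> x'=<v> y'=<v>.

F_att = 1/2·(g−p) = 1/2·(-9,-2) = (-4.5000,-1.0000)
o1: d²=169 > ρ²=60 → inactive
o2: d²=160 > ρ²=60 → inactive
o3: d²=50 ≤ ρ²=60; F_rep = 25·(-7,1)/50² = (-0.0700,0.0100)
o4: d²=90 > ρ²=60 → inactive
F = F_att + ΣF_rep = (-4.5700,-0.9900)
p' = p + 1/4·F = (-0.1425,2.7525)

Fx=-4.5700 Fy=-0.9900 x'=-0.1425 y'=2.7525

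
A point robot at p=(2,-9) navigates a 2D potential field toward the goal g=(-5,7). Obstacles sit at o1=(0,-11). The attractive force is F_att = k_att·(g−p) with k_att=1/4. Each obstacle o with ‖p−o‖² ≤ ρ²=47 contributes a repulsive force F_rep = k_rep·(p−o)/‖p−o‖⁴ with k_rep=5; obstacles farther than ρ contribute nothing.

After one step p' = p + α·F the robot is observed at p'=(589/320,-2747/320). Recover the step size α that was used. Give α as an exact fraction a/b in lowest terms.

α = 1/10

F_att = 1/4·(g−p) = 1/4·(-7,16) = (-1.7500,4.0000)
o1: d²=8 ≤ ρ²=47; F_rep = 5·(2,2)/8² = (0.1562,0.1562)
F = F_att + ΣF_rep = (-1.5938,4.1562)
Δp = p'−p = (-0.1594,0.4156); α = Δx/Fx = (-51/320) / (-51/32) = 1/10
check: Δy/Fy = (133/320) / (133/32) = 1/10 ✓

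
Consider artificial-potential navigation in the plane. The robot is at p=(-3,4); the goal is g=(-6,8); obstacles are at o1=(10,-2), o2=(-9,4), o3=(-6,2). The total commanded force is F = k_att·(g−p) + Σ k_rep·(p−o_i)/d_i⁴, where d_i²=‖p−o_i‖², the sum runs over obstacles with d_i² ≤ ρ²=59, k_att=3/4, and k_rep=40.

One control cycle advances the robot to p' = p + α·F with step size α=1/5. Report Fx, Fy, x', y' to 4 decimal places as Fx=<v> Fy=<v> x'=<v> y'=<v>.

Fx=-1.3548 Fy=3.4734 x'=-3.2710 y'=4.6947

F_att = 3/4·(g−p) = 3/4·(-3,4) = (-2.2500,3.0000)
o1: d²=205 > ρ²=59 → inactive
o2: d²=36 ≤ ρ²=59; F_rep = 40·(6,0)/36² = (0.1852,0.0000)
o3: d²=13 ≤ ρ²=59; F_rep = 40·(3,2)/13² = (0.7101,0.4734)
F = F_att + ΣF_rep = (-1.3548,3.4734)
p' = p + 1/5·F = (-3.2710,4.6947)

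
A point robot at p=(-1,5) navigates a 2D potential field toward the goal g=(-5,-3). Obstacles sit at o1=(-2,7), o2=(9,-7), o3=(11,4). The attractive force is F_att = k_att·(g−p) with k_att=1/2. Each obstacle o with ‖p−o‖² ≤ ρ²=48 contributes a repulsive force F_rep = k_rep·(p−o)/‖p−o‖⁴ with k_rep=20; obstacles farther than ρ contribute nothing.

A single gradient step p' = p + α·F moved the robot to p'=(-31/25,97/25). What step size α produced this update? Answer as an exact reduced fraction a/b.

α = 1/5

F_att = 1/2·(g−p) = 1/2·(-4,-8) = (-2.0000,-4.0000)
o1: d²=5 ≤ ρ²=48; F_rep = 20·(1,-2)/5² = (0.8000,-1.6000)
o2: d²=244 > ρ²=48 → inactive
o3: d²=145 > ρ²=48 → inactive
F = F_att + ΣF_rep = (-1.2000,-5.6000)
Δp = p'−p = (-0.2400,-1.1200); α = Δx/Fx = (-6/25) / (-6/5) = 1/5
check: Δy/Fy = (-28/25) / (-28/5) = 1/5 ✓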